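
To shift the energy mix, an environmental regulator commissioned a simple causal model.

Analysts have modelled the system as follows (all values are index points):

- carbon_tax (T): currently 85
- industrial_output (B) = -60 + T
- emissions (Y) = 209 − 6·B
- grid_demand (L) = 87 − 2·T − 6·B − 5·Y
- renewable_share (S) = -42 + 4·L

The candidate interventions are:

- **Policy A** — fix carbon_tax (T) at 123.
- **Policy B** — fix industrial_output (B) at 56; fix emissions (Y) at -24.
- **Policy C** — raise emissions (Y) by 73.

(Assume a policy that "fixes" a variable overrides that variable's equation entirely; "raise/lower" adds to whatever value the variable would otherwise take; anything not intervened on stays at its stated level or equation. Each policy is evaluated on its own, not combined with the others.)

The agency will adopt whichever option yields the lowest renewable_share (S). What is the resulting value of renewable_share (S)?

Policy A (T := 123):
  T = 123
  B = -60 + 123 = 63
  Y = 209 − 6·63 = -169
  L = 87 − 2·123 − 6·63 − 5·(-169) = 308
  S = -42 + 4·308 = 1190
Policy B (B := 56, Y := -24):
  T = 85
  B = 56
  Y = -24
  L = 87 − 2·85 − 6·56 − 5·(-24) = -299
  S = -42 + 4·(-299) = -1238
Policy C (Y + 73):
  T = 85
  B = -60 + 85 = 25
  Y = 209 − 6·25 (+73 from intervention) = 132
  L = 87 − 2·85 − 6·25 − 5·132 = -893
  S = -42 + 4·(-893) = -3614
Comparing — Policy A: S=1190, Policy B: S=-1238, Policy C: S=-3614. Lowest is -3614 (Policy C).

-3614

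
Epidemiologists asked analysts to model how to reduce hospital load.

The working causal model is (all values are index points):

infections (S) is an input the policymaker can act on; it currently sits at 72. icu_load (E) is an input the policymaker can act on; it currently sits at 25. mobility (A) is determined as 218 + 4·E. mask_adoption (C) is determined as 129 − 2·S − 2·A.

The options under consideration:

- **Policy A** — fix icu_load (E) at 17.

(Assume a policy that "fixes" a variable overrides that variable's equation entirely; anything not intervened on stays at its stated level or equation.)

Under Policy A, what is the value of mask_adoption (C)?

Policy A (E := 17):
  S = 72
  E = 17
  A = 218 + 4·17 = 286
  C = 129 − 2·72 − 2·286 = -587

-587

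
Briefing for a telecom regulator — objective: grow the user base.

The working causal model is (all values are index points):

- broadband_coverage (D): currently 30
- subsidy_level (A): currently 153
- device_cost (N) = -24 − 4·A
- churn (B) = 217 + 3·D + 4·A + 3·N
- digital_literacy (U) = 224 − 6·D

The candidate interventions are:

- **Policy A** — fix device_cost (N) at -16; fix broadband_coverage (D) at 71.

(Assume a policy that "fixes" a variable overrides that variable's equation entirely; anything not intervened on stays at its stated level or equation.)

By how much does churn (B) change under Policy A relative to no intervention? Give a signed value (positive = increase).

1983

Baseline:
  D = 30
  A = 153
  N = -24 − 4·153 = -636
  B = 217 + 3·30 + 4·153 + 3·(-636) = -989
Policy A (N := -16, D := 71):
  D = 71
  A = 153
  N = -16
  B = 217 + 3·71 + 4·153 + 3·(-16) = 994
Change in B: 994 − (-989) = 1983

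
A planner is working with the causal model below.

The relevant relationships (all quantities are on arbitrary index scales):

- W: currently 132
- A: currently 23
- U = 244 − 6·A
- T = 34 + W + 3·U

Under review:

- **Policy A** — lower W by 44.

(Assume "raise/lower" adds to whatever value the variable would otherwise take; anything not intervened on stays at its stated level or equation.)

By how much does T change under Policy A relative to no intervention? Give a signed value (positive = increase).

-44

Baseline:
  W = 132
  A = 23
  U = 244 − 6·23 = 106
  T = 34 + 132 + 3·106 = 484
Policy A (W − 44):
  W = 132 − 44 = 88
  A = 23
  U = 244 − 6·23 = 106
  T = 34 + 88 + 3·106 = 440
Change in T: 440 − 484 = -44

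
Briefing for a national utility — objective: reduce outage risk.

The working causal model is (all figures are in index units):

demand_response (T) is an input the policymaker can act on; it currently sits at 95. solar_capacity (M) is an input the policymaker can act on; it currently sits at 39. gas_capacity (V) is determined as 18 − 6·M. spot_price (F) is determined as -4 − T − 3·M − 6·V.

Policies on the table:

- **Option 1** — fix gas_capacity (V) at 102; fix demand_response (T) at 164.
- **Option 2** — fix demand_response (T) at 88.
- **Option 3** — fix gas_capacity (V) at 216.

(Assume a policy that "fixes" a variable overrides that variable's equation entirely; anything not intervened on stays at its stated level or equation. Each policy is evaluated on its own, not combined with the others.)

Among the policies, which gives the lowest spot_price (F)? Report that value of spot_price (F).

Option 1 (V := 102, T := 164):
  T = 164
  M = 39
  V = 102
  F = -4 − 164 − 3·39 − 6·102 = -897
Option 2 (T := 88):
  T = 88
  M = 39
  V = 18 − 6·39 = -216
  F = -4 − 88 − 3·39 − 6·(-216) = 1087
Option 3 (V := 216):
  T = 95
  M = 39
  V = 216
  F = -4 − 95 − 3·39 − 6·216 = -1512
Comparing — Option 1: F=-897, Option 2: F=1087, Option 3: F=-1512. Lowest is -1512 (Option 3).

-1512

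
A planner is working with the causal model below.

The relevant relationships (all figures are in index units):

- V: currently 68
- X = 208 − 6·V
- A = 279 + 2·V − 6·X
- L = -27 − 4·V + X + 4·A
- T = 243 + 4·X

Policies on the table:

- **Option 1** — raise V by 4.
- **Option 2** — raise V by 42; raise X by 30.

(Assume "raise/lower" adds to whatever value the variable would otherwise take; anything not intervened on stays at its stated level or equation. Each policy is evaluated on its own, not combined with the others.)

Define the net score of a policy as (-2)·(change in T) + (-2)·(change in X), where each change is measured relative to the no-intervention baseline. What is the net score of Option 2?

2220

Baseline:
  V = 68
  X = 208 − 6·68 = -200
  T = 243 + 4·(-200) = -557
Option 2 (V + 42, X + 30):
  V = 68 + 42 = 110
  X = 208 − 6·110 (+30 from intervention) = -422
  T = 243 + 4·(-422) = -1445
ΔT = -1445 − (-557) = -888; ΔX = -422 − (-200) = -222
Score = (-2)·(-888) + (-2)·(-222) = 2220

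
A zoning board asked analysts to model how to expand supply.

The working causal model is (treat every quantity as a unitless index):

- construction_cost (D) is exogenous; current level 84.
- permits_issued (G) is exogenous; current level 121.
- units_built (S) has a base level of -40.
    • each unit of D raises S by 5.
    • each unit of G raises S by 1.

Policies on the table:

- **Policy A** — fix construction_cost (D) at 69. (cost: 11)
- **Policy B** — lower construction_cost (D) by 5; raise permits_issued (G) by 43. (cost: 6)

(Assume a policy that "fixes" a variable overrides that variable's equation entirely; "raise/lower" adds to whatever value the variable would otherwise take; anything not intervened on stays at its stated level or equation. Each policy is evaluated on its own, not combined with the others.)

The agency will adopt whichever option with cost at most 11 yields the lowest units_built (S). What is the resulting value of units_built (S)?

Policy A (D := 69):
  D = 69
  G = 121
  S = -40 + 5·69 + 121 = 426
Policy B (D − 5, G + 43):
  D = 84 − 5 = 79
  G = 121 + 43 = 164
  S = -40 + 5·79 + 164 = 519
Comparing — Policy A: S=426, Policy B: S=519. Lowest is 426 (Policy A).

426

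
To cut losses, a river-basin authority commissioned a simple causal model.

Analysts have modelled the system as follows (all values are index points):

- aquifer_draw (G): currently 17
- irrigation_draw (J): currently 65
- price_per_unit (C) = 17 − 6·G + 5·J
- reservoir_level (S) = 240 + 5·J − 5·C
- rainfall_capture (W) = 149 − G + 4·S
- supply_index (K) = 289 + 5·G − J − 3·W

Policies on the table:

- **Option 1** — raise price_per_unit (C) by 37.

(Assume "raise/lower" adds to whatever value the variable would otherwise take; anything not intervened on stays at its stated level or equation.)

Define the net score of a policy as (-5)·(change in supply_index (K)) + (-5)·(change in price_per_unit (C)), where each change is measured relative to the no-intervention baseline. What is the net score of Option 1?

-11285

Baseline:
  G = 17
  J = 65
  C = 17 − 6·17 + 5·65 = 240
  S = 240 + 5·65 − 5·240 = -635
  W = 149 − 17 + 4·(-635) = -2408
  K = 289 + 5·17 − 65 − 3·(-2408) = 7533
Option 1 (C + 37):
  G = 17
  J = 65
  C = 17 − 6·17 + 5·65 (+37 from intervention) = 277
  S = 240 + 5·65 − 5·277 = -820
  W = 149 − 17 + 4·(-820) = -3148
  K = 289 + 5·17 − 65 − 3·(-3148) = 9753
ΔK = 9753 − 7533 = 2220; ΔC = 277 − 240 = 37
Score = (-5)·2220 + (-5)·37 = -11285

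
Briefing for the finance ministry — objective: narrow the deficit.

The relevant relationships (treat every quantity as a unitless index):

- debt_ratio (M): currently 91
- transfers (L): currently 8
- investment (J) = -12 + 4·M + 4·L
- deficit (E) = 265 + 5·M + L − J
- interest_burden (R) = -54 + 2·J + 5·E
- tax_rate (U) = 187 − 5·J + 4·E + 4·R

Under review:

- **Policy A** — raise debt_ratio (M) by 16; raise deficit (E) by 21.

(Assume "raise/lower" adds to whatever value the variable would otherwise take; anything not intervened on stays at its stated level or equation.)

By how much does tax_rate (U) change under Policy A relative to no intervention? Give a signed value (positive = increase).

Baseline:
  M = 91
  L = 8
  J = -12 + 4·91 + 4·8 = 384
  E = 265 + 5·91 + 8 − 384 = 344
  R = -54 + 2·384 + 5·344 = 2434
  U = 187 − 5·384 + 4·344 + 4·2434 = 9379
Policy A (M + 16, E + 21):
  M = 91 + 16 = 107
  L = 8
  J = -12 + 4·107 + 4·8 = 448
  E = 265 + 5·107 + 8 − 448 (+21 from intervention) = 381
  R = -54 + 2·448 + 5·381 = 2747
  U = 187 − 5·448 + 4·381 + 4·2747 = 10459
Change in U: 10459 − 9379 = 1080

1080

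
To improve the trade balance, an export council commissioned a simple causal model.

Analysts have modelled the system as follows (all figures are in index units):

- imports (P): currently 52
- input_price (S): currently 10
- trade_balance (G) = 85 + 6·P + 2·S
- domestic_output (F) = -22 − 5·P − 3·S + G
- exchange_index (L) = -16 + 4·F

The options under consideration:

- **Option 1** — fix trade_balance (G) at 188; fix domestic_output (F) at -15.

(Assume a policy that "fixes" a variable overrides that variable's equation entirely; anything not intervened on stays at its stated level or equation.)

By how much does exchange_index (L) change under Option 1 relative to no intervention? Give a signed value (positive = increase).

-480

Baseline:
  P = 52
  S = 10
  G = 85 + 6·52 + 2·10 = 417
  F = -22 − 5·52 − 3·10 + 417 = 105
  L = -16 + 4·105 = 404
Option 1 (G := 188, F := -15):
  P = 52
  S = 10
  G = 188
  F = -15
  L = -16 + 4·(-15) = -76
Change in L: -76 − 404 = -480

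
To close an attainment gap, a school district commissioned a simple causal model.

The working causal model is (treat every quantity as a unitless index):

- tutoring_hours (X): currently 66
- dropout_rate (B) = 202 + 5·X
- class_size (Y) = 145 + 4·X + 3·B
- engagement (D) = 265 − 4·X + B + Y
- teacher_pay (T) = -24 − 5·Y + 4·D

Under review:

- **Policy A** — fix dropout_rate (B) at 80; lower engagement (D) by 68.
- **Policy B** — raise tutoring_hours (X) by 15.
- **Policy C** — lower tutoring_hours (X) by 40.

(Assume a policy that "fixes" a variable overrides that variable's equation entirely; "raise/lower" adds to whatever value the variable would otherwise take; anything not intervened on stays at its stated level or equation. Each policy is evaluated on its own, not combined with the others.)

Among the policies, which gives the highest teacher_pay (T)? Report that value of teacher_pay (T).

Policy A (B := 80, D − 68):
  X = 66
  B = 80
  Y = 145 + 4·66 + 3·80 = 649
  D = 265 − 4·66 + 80 + 649 (−68 from intervention) = 662
  T = -24 − 5·649 + 4·662 = -621
Policy B (X + 15):
  X = 66 + 15 = 81
  B = 202 + 5·81 = 607
  Y = 145 + 4·81 + 3·607 = 2290
  D = 265 − 4·81 + 607 + 2290 = 2838
  T = -24 − 5·2290 + 4·2838 = -122
Policy C (X − 40):
  X = 66 − 40 = 26
  B = 202 + 5·26 = 332
  Y = 145 + 4·26 + 3·332 = 1245
  D = 265 − 4·26 + 332 + 1245 = 1738
  T = -24 − 5·1245 + 4·1738 = 703
Comparing — Policy A: T=-621, Policy B: T=-122, Policy C: T=703. Highest is 703 (Policy C).

703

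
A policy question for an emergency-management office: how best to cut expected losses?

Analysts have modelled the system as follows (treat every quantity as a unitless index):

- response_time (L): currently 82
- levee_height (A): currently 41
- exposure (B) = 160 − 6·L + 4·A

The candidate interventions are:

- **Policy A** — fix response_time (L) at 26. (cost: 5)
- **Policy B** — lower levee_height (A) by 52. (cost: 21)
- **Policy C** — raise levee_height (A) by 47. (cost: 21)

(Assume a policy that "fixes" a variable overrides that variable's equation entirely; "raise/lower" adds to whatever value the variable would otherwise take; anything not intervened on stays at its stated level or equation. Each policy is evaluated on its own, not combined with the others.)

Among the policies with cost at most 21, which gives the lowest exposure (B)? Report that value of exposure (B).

Policy A (L := 26):
  L = 26
  A = 41
  B = 160 − 6·26 + 4·41 = 168
Policy B (A − 52):
  L = 82
  A = 41 − 52 = -11
  B = 160 − 6·82 + 4·(-11) = -376
Policy C (A + 47):
  L = 82
  A = 41 + 47 = 88
  B = 160 − 6·82 + 4·88 = 20
Comparing — Policy A: B=168, Policy B: B=-376, Policy C: B=20. Lowest is -376 (Policy B).

-376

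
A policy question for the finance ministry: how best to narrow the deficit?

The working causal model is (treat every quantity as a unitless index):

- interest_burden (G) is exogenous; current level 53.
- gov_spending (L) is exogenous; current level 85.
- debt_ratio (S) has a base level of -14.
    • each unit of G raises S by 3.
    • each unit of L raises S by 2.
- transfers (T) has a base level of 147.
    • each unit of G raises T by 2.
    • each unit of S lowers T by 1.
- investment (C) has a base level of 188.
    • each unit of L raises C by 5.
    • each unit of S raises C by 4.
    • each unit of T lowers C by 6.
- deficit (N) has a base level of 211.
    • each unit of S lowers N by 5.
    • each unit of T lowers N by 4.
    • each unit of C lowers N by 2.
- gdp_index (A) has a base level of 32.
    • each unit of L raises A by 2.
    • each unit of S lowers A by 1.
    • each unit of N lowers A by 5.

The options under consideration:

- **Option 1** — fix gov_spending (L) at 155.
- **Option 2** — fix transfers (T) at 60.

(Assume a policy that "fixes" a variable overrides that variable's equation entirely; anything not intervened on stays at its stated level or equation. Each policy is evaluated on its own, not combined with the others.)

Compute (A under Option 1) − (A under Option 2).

Option 1 (L := 155):
  G = 53
  L = 155
  S = -14 + 3·53 + 2·155 = 455
  T = 147 + 2·53 − 455 = -202
  C = 188 + 5·155 + 4·455 − 6·(-202) = 3995
  N = 211 − 5·455 − 4·(-202) − 2·3995 = -9246
  A = 32 + 2·155 − 455 − 5·(-9246) = 46117
Option 2 (T := 60):
  G = 53
  L = 85
  S = -14 + 3·53 + 2·85 = 315
  T = 60
  C = 188 + 5·85 + 4·315 − 6·60 = 1513
  N = 211 − 5·315 − 4·60 − 2·1513 = -4630
  A = 32 + 2·85 − 315 − 5·(-4630) = 23037
A: 46117 − 23037 = 23080

23080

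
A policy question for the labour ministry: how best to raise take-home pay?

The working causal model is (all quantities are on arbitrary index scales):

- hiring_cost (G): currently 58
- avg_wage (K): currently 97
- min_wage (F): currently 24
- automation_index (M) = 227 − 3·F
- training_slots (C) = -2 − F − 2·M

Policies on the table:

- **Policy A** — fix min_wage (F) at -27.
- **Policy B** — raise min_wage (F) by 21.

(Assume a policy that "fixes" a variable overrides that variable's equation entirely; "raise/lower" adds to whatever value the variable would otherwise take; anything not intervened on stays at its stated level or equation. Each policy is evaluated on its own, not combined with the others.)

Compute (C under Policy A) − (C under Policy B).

-360

Policy A (F := -27):
  F = -27
  M = 227 − 3·(-27) = 308
  C = -2 − (-27) − 2·308 = -591
Policy B (F + 21):
  F = 24 + 21 = 45
  M = 227 − 3·45 = 92
  C = -2 − 45 − 2·92 = -231
C: -591 − (-231) = -360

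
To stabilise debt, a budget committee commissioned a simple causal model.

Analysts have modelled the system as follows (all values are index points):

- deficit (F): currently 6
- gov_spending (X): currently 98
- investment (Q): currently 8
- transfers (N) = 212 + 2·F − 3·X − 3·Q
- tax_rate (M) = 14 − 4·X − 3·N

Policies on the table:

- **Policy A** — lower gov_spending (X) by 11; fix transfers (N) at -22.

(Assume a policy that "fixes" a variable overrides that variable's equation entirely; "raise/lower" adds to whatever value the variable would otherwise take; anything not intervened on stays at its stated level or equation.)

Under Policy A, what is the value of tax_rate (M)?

Policy A (X − 11, N := -22):
  F = 6
  X = 98 − 11 = 87
  Q = 8
  N = -22
  M = 14 − 4·87 − 3·(-22) = -268

-268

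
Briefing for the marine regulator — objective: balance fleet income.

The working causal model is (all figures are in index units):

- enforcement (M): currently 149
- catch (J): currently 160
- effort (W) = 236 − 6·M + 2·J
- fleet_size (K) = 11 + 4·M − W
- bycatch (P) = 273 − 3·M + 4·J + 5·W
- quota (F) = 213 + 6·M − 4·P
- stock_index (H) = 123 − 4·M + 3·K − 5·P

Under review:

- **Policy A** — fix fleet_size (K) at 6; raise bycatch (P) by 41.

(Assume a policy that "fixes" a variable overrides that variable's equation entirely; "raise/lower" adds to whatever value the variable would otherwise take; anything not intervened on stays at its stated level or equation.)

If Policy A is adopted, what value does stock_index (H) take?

Policy A (K := 6, P + 41):
  M = 149
  J = 160
  W = 236 − 6·149 + 2·160 = -338
  K = 6
  P = 273 − 3·149 + 4·160 + 5·(-338) (+41 from intervention) = -1183
  H = 123 − 4·149 + 3·6 − 5·(-1183) = 5460

5460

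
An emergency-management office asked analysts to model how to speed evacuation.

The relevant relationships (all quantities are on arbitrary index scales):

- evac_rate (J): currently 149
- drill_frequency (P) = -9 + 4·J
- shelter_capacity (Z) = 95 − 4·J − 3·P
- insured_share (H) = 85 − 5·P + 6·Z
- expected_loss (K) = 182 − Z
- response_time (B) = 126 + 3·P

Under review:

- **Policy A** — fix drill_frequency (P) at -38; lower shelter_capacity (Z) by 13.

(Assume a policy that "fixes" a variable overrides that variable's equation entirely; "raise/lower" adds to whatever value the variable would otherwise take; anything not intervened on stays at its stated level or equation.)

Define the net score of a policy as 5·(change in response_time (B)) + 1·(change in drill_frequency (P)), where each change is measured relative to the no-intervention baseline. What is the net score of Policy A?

Baseline:
  J = 149
  P = -9 + 4·149 = 587
  B = 126 + 3·587 = 1887
Policy A (P := -38, Z − 13):
  J = 149
  P = -38
  B = 126 + 3·(-38) = 12
ΔB = 12 − 1887 = -1875; ΔP = -38 − 587 = -625
Score = 5·(-1875) + 1·(-625) = -10000

-10000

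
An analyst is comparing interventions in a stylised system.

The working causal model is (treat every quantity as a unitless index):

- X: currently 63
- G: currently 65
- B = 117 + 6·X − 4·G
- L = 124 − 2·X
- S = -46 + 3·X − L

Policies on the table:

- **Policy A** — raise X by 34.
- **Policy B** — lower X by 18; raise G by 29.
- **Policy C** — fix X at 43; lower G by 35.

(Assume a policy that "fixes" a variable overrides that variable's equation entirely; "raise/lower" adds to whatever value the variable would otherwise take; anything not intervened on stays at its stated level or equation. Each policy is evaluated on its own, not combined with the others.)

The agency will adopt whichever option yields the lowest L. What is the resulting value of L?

Policy A (X + 34):
  X = 63 + 34 = 97
  L = 124 − 2·97 = -70
Policy B (X − 18, G + 29):
  X = 63 − 18 = 45
  L = 124 − 2·45 = 34
Policy C (X := 43, G − 35):
  X = 43
  L = 124 − 2·43 = 38
Comparing — Policy A: L=-70, Policy B: L=34, Policy C: L=38. Lowest is -70 (Policy A).

-70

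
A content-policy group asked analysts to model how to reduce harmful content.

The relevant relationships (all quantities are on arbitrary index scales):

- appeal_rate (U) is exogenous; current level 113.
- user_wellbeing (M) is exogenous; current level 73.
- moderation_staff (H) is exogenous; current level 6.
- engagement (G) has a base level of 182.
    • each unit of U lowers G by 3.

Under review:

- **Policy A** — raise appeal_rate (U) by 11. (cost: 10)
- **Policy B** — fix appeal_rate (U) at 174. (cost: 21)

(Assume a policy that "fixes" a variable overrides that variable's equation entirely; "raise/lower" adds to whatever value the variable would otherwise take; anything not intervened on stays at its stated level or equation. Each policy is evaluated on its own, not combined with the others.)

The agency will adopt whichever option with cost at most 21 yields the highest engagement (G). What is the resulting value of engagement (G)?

Policy A (U + 11):
  U = 113 + 11 = 124
  G = 182 − 3·124 = -190
Policy B (U := 174):
  U = 174
  G = 182 − 3·174 = -340
Comparing — Policy A: G=-190, Policy B: G=-340. Highest is -190 (Policy A).

-190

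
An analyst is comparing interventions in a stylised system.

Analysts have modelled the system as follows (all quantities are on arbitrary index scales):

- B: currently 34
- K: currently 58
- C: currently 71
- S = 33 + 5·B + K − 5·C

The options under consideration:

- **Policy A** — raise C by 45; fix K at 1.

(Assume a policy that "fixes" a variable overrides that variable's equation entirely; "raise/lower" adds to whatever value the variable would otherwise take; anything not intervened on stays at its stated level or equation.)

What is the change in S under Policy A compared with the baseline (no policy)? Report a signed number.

Baseline:
  B = 34
  K = 58
  C = 71
  S = 33 + 5·34 + 58 − 5·71 = -94
Policy A (C + 45, K := 1):
  B = 34
  K = 1
  C = 71 + 45 = 116
  S = 33 + 5·34 + 1 − 5·116 = -376
Change in S: -376 − (-94) = -282

-282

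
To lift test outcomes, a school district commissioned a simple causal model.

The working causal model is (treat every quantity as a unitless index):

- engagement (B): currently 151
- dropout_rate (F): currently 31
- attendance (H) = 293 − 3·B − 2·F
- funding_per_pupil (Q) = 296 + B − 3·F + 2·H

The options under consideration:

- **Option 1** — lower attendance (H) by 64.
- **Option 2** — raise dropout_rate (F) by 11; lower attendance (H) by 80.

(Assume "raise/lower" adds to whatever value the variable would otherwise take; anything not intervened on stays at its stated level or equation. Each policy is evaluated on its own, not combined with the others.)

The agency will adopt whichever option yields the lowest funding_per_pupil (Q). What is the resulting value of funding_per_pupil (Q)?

-327

Option 1 (H − 64):
  B = 151
  F = 31
  H = 293 − 3·151 − 2·31 (−64 from intervention) = -286
  Q = 296 + 151 − 3·31 + 2·(-286) = -218
Option 2 (F + 11, H − 80):
  B = 151
  F = 31 + 11 = 42
  H = 293 − 3·151 − 2·42 (−80 from intervention) = -324
  Q = 296 + 151 − 3·42 + 2·(-324) = -327
Comparing — Option 1: Q=-218, Option 2: Q=-327. Lowest is -327 (Option 2).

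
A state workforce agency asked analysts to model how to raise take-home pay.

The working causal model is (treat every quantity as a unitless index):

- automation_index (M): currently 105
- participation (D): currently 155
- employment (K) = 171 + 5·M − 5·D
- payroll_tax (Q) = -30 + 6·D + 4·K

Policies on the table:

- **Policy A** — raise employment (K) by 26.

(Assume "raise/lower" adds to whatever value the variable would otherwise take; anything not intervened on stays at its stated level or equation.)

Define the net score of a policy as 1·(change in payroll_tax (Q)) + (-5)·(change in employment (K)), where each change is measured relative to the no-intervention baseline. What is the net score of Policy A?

Baseline:
  M = 105
  D = 155
  K = 171 + 5·105 − 5·155 = -79
  Q = -30 + 6·155 + 4·(-79) = 584
Policy A (K + 26):
  M = 105
  D = 155
  K = 171 + 5·105 − 5·155 (+26 from intervention) = -53
  Q = -30 + 6·155 + 4·(-53) = 688
ΔQ = 688 − 584 = 104; ΔK = -53 − (-79) = 26
Score = 1·104 + (-5)·26 = -26

-26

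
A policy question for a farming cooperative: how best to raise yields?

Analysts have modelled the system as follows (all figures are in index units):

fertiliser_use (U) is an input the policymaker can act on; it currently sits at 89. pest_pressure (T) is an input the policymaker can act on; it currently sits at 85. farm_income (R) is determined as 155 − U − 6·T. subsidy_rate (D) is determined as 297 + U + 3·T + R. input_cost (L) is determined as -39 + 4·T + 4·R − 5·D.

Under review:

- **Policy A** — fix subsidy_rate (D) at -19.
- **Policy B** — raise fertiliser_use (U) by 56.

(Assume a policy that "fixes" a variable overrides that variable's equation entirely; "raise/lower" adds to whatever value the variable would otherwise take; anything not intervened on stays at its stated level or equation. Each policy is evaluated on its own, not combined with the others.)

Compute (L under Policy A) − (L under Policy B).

1304

Policy A (D := -19):
  U = 89
  T = 85
  R = 155 − 89 − 6·85 = -444
  D = -19
  L = -39 + 4·85 + 4·(-444) − 5·(-19) = -1380
Policy B (U + 56):
  U = 89 + 56 = 145
  T = 85
  R = 155 − 145 − 6·85 = -500
  D = 297 + 145 + 3·85 + (-500) = 197
  L = -39 + 4·85 + 4·(-500) − 5·197 = -2684
L: -1380 − (-2684) = 1304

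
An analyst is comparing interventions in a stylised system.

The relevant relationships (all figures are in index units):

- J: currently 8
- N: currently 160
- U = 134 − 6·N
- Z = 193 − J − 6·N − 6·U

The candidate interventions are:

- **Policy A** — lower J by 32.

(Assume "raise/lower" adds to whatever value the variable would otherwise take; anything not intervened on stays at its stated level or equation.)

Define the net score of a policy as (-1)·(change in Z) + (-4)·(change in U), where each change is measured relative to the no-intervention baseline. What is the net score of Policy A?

-32

Baseline:
  J = 8
  N = 160
  U = 134 − 6·160 = -826
  Z = 193 − 8 − 6·160 − 6·(-826) = 4181
Policy A (J − 32):
  J = 8 − 32 = -24
  N = 160
  U = 134 − 6·160 = -826
  Z = 193 − (-24) − 6·160 − 6·(-826) = 4213
ΔZ = 4213 − 4181 = 32; ΔU = -826 − (-826) = 0
Score = (-1)·32 + (-4)·0 = -32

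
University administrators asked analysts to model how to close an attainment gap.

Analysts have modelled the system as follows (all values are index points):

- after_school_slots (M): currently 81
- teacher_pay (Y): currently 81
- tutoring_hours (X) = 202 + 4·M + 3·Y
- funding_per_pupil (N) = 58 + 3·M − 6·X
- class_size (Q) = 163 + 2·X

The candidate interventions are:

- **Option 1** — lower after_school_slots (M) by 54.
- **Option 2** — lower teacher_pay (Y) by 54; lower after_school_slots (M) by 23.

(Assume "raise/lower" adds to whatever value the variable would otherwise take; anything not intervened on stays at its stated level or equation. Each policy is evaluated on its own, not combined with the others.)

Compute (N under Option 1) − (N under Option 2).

-321

Option 1 (M − 54):
  M = 81 − 54 = 27
  Y = 81
  X = 202 + 4·27 + 3·81 = 553
  N = 58 + 3·27 − 6·553 = -3179
Option 2 (Y − 54, M − 23):
  M = 81 − 23 = 58
  Y = 81 − 54 = 27
  X = 202 + 4·58 + 3·27 = 515
  N = 58 + 3·58 − 6·515 = -2858
N: -3179 − (-2858) = -321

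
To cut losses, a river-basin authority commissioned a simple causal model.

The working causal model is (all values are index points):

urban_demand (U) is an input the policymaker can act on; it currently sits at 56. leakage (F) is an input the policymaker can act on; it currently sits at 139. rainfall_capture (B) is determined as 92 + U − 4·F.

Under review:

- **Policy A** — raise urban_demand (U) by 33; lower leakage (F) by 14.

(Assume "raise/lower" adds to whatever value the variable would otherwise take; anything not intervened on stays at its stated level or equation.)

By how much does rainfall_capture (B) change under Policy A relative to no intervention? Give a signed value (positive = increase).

89

Baseline:
  U = 56
  F = 139
  B = 92 + 56 − 4·139 = -408
Policy A (U + 33, F − 14):
  U = 56 + 33 = 89
  F = 139 − 14 = 125
  B = 92 + 89 − 4·125 = -319
Change in B: -319 − (-408) = 89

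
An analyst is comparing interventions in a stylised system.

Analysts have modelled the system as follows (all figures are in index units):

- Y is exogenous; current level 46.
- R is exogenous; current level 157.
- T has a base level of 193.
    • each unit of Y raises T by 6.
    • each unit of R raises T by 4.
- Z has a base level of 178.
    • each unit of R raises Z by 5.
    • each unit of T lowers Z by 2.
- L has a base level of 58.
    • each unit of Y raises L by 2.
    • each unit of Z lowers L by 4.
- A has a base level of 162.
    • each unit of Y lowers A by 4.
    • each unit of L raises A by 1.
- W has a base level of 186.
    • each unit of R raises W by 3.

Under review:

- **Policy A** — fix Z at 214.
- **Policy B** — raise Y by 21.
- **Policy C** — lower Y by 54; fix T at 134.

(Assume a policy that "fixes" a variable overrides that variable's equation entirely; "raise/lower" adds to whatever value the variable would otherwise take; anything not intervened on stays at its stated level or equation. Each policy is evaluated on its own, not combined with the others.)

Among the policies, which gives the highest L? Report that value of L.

Policy A (Z := 214):
  Y = 46
  R = 157
  T = 193 + 6·46 + 4·157 = 1097
  Z = 214
  L = 58 + 2·46 − 4·214 = -706
Policy B (Y + 21):
  Y = 46 + 21 = 67
  R = 157
  T = 193 + 6·67 + 4·157 = 1223
  Z = 178 + 5·157 − 2·1223 = -1483
  L = 58 + 2·67 − 4·(-1483) = 6124
Policy C (Y − 54, T := 134):
  Y = 46 − 54 = -8
  R = 157
  T = 134
  Z = 178 + 5·157 − 2·134 = 695
  L = 58 + 2·(-8) − 4·695 = -2738
Comparing — Policy A: L=-706, Policy B: L=6124, Policy C: L=-2738. Highest is 6124 (Policy B).

6124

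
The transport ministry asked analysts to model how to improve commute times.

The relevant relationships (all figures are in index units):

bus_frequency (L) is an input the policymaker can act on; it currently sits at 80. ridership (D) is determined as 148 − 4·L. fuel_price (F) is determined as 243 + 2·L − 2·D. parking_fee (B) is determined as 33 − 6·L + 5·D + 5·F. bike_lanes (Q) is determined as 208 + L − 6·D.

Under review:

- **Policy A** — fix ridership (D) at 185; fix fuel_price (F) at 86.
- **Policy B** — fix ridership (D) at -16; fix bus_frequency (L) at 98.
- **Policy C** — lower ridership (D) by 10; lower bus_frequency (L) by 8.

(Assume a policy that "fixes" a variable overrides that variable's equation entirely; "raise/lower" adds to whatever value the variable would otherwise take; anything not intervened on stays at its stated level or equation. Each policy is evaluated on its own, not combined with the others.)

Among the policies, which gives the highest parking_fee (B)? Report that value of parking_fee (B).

2286

Policy A (D := 185, F := 86):
  L = 80
  D = 185
  F = 86
  B = 33 − 6·80 + 5·185 + 5·86 = 908
Policy B (D := -16, L := 98):
  L = 98
  D = -16
  F = 243 + 2·98 − 2·(-16) = 471
  B = 33 − 6·98 + 5·(-16) + 5·471 = 1720
Policy C (D − 10, L − 8):
  L = 80 − 8 = 72
  D = 148 − 4·72 (−10 from intervention) = -150
  F = 243 + 2·72 − 2·(-150) = 687
  B = 33 − 6·72 + 5·(-150) + 5·687 = 2286
Comparing — Policy A: B=908, Policy B: B=1720, Policy C: B=2286. Highest is 2286 (Policy C).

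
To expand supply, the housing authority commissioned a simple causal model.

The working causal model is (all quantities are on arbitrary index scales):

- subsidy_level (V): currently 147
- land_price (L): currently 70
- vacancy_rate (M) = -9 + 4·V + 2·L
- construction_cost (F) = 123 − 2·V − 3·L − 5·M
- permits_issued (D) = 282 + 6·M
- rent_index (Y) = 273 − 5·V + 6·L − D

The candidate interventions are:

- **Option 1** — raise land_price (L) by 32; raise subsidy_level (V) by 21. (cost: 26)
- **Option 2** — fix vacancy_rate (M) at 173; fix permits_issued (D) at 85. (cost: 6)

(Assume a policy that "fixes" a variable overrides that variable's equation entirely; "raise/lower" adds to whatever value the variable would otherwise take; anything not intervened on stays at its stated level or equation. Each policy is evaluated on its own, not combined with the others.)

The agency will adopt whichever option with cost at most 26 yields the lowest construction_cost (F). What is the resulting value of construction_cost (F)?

Option 1 (L + 32, V + 21):
  V = 147 + 21 = 168
  L = 70 + 32 = 102
  M = -9 + 4·168 + 2·102 = 867
  F = 123 − 2·168 − 3·102 − 5·867 = -4854
Option 2 (M := 173, D := 85):
  V = 147
  L = 70
  M = 173
  F = 123 − 2·147 − 3·70 − 5·173 = -1246
Comparing — Option 1: F=-4854, Option 2: F=-1246. Lowest is -4854 (Option 1).

-4854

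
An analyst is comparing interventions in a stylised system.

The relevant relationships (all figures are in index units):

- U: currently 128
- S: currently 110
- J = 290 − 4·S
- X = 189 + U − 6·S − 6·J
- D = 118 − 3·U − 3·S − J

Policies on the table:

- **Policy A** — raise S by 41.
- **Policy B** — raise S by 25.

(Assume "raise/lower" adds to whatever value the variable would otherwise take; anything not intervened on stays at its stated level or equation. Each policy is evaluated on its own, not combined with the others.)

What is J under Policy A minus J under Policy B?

Policy A (S + 41):
  S = 110 + 41 = 151
  J = 290 − 4·151 = -314
Policy B (S + 25):
  S = 110 + 25 = 135
  J = 290 − 4·135 = -250
J: -314 − (-250) = -64

-64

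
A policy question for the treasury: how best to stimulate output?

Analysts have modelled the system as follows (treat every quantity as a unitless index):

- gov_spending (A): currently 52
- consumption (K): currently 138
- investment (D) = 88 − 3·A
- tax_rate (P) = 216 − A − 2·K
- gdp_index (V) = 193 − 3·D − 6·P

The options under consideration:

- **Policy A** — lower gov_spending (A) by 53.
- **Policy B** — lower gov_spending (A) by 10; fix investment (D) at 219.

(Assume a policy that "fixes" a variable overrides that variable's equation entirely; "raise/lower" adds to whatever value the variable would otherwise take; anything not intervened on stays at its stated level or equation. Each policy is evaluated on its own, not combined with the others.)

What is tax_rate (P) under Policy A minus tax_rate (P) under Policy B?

43

Policy A (A − 53):
  A = 52 − 53 = -1
  K = 138
  P = 216 − (-1) − 2·138 = -59
Policy B (A − 10, D := 219):
  A = 52 − 10 = 42
  K = 138
  P = 216 − 42 − 2·138 = -102
P: -59 − (-102) = 43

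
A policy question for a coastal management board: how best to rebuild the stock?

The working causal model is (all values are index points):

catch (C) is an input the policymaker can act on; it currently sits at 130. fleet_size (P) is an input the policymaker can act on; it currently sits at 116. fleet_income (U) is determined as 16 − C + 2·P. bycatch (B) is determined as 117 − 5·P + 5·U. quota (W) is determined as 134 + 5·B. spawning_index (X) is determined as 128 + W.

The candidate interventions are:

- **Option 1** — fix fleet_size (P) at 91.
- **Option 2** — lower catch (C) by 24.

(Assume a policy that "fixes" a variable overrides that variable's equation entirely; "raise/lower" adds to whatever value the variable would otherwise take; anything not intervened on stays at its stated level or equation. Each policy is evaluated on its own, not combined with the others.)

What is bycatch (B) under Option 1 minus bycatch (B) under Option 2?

-245

Option 1 (P := 91):
  C = 130
  P = 91
  U = 16 − 130 + 2·91 = 68
  B = 117 − 5·91 + 5·68 = 2
Option 2 (C − 24):
  C = 130 − 24 = 106
  P = 116
  U = 16 − 106 + 2·116 = 142
  B = 117 − 5·116 + 5·142 = 247
B: 2 − 247 = -245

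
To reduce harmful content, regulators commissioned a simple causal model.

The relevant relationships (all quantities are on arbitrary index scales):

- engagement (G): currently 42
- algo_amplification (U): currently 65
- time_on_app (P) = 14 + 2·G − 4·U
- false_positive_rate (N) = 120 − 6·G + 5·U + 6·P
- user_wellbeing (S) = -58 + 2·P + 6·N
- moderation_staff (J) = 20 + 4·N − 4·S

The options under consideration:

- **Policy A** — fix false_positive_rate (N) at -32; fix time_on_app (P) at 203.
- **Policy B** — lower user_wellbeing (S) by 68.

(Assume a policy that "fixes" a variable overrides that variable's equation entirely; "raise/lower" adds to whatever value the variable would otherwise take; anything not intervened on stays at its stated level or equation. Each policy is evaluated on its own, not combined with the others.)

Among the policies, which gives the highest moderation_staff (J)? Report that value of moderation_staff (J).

17400

Policy A (N := -32, P := 203):
  G = 42
  U = 65
  P = 203
  N = -32
  S = -58 + 2·203 + 6·(-32) = 156
  J = 20 + 4·(-32) − 4·156 = -732
Policy B (S − 68):
  G = 42
  U = 65
  P = 14 + 2·42 − 4·65 = -162
  N = 120 − 6·42 + 5·65 + 6·(-162) = -779
  S = -58 + 2·(-162) + 6·(-779) (−68 from intervention) = -5124
  J = 20 + 4·(-779) − 4·(-5124) = 17400
Comparing — Policy A: J=-732, Policy B: J=17400. Highest is 17400 (Policy B).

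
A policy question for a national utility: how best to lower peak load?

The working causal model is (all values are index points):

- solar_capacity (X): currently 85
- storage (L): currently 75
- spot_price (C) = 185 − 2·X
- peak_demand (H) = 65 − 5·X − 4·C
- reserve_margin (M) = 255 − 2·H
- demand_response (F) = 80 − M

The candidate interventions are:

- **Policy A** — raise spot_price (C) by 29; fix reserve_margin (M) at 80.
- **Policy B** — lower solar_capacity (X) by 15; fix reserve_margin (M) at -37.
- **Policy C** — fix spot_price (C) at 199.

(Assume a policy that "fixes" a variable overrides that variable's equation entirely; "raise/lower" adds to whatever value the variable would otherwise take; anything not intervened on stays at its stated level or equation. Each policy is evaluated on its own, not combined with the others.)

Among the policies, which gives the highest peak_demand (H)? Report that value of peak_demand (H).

Policy A (C + 29, M := 80):
  X = 85
  C = 185 − 2·85 (+29 from intervention) = 44
  H = 65 − 5·85 − 4·44 = -536
Policy B (X − 15, M := -37):
  X = 85 − 15 = 70
  C = 185 − 2·70 = 45
  H = 65 − 5·70 − 4·45 = -465
Policy C (C := 199):
  X = 85
  C = 199
  H = 65 − 5·85 − 4·199 = -1156
Comparing — Policy A: H=-536, Policy B: H=-465, Policy C: H=-1156. Highest is -465 (Policy B).

-465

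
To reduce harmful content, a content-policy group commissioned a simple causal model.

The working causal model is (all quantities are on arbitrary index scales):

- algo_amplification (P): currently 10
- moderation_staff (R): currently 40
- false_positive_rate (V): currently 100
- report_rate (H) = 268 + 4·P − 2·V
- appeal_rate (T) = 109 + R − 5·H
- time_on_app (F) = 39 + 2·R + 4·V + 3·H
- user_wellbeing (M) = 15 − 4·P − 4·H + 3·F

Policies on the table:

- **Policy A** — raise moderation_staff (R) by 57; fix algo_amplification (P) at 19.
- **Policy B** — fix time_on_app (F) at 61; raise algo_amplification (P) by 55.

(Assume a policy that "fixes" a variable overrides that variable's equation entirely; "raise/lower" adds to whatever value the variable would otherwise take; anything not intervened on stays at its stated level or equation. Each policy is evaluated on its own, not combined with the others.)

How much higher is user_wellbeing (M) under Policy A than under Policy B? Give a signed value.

3932

Policy A (R + 57, P := 19):
  P = 19
  R = 40 + 57 = 97
  V = 100
  H = 268 + 4·19 − 2·100 = 144
  F = 39 + 2·97 + 4·100 + 3·144 = 1065
  M = 15 − 4·19 − 4·144 + 3·1065 = 2558
Policy B (F := 61, P + 55):
  P = 10 + 55 = 65
  R = 40
  V = 100
  H = 268 + 4·65 − 2·100 = 328
  F = 61
  M = 15 − 4·65 − 4·328 + 3·61 = -1374
M: 2558 − (-1374) = 3932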